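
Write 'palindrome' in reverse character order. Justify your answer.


Reverse 'palindrome' character by character: 'emordnilap'.

emordnilap


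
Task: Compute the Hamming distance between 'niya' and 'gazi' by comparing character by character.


Alignment:
Position 1: 'n' vs 'g' = DIFFER
Position 2: 'i' vs 'a' = DIFFER
Position 3: 'y' vs 'z' = DIFFER
Position 4: 'a' vs 'i' = DIFFER
Total differences: 4

4


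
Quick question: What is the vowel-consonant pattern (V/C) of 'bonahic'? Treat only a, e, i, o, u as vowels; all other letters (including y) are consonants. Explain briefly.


Letter mapping: b = C, o = V, n = C, a = V, h = C, i = V, c = C.

CVCVCVC


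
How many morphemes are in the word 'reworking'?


Decomposition: re- (prefix) + work (root) + -ing (suffix) = 3 morpheme(s)

3 morphemes


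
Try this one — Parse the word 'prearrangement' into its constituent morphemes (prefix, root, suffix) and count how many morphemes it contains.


Step 1: Identify prefix: 'pre' (meaning: before)
Step 2: Identify root: 'arrange'
Step 3: Identify suffix(es): 'ment'
Decomposition: pre- (prefix: before) + arrange (root) + -ment (suffix: action/result)
Total morphemes: 3

3 morphemes (pre- (prefix: before) + arrange (root) + -ment (suffix: action/result))


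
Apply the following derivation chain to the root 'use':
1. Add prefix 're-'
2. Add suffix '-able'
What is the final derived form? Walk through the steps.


Step 1: Add prefix 're-' to 'use' = 'reuse'
Step 2: Add suffix '-able' to 'reuse' = 'reusable'

reusable


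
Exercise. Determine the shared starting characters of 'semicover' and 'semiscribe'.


Compare from the start: 4 characters match: 'semi'. Mismatch at position 5: 'c' vs 's'.

semi


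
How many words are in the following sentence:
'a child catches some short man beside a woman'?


Split into words: a | child | catches | some | short | man | beside | a | woman = 9 words.

9


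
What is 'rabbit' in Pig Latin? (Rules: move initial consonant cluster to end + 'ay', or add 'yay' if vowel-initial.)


'rabbit': move consonant cluster 'r' to end and add 'ay': 'abbitray'.

abbitray


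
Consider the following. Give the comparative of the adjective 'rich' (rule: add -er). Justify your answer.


Apply comparative formation (add -er): 'rich' -> 'richer'.

richer


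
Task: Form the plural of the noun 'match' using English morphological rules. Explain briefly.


Apply rule: Add -es (sibilant/fricative ending). 'match' becomes 'matches'.

matches


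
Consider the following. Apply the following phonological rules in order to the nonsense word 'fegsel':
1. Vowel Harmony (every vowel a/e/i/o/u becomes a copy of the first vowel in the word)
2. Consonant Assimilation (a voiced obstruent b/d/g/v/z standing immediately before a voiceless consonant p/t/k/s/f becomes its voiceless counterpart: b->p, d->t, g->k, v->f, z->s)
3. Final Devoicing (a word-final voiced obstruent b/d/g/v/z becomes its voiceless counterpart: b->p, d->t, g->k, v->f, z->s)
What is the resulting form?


Starting form: 'fegsel'
Rule 1: Vowel Harmony: all vowels already match. No change.
Rule 2: Consonant Assimilation: voiced obstruent before voiceless consonant becomes voiceless ('gs' -> 'ks'). 'fegsel' -> 'feksel'
Rule 3: Final Devoicing: final consonant 'l' is not one of the voiced obstruents b/d/g/v/z. No change.
Final form: 'feksel'

feksel


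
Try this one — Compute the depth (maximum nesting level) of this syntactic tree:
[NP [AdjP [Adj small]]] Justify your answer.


Count bracket nesting levels:
'[' at pos 0: depth = 1
'[' at pos 4: depth = 2
'[' at pos 10: depth = 3
Maximum depth reached: 3

3


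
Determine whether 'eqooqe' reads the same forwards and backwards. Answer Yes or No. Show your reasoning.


Forward: 'eqooqe'
Reversed: 'eqooqe'
They are identical.

Yes


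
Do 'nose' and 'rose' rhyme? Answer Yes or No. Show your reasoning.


Rime (stressed vowel + following sounds) of 'nose': -ose = /oʊz/
Rime of 'rose': -ose = /oʊz/
/oʊz/ and /oʊz/ are the same ending sound, so the words rhyme.

Yes


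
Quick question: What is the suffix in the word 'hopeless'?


The word 'hopeless' = 'hope' (root) + '-less' (suffix). The suffix is '-less'.

less


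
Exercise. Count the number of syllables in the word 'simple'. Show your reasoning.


Break 'simple' into syllables: sim-ple -> sim | ple = 2 syllables

2 syllables


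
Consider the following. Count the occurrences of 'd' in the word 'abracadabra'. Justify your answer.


Letter 'd' in 'abracadabra': found at position(s) 7 = 1 occurrence(s).

1


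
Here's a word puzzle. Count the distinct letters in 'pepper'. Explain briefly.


Unique letters in 'pepper': {e, p, r} = 3 distinct letters.

3


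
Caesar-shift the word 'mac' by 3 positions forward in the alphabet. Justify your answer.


Shift each letter by 3: m -> p, a -> d, c -> f. Result: 'pdf'.

pdf


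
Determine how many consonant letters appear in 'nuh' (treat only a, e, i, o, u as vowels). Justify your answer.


Consonants in 'nuh': n, h = 2 consonants.

2


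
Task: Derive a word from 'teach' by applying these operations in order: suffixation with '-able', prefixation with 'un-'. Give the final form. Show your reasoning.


Step 1: Add suffix '-able' to 'teach' = 'teachable'
Step 2: Add prefix 'un-' to 'teachable' = 'unteachable'

unteachable


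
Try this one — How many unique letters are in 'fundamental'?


Unique letters in 'fundamental': {a, d, e, f, l, m, n, t, u} = 9 distinct letters.

9


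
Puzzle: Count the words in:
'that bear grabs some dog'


Split into words: that | bear | grabs | some | dog = 5 words.

5


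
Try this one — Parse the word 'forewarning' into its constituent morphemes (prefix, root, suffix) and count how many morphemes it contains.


Step 1: Identify prefix: 'fore' (meaning: before/front)
Step 2: Identify root: 'warn'
Step 3: Identify suffix(es): 'ing'
Decomposition: fore- (prefix: before/front) + warn (root) + -ing (suffix: ongoing action)
Total morphemes: 3

3 morphemes (fore- (prefix: before/front) + warn (root) + -ing (suffix: ongoing action))


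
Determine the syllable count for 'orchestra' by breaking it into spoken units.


Break 'orchestra' into syllables: or-ches-tra -> or | ches | tra = 3 syllables

3 syllables


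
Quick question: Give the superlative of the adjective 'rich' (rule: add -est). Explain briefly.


Apply superlative formation (add -est): 'rich' -> 'richest'.

richest


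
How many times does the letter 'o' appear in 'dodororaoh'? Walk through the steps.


Letter 'o' in 'dodororaoh': found at position(s) 2, 4, 6, 9 = 4 occurrence(s).

4


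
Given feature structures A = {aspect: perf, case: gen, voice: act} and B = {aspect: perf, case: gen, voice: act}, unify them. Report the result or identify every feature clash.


Compare features:
aspect: A=perf vs B=perf -> unified: perf
case: A=gen vs B=gen -> unified: gen
voice: A=act vs B=act -> unified: act
No clashes found.

Unified: {aspect: perf, case: gen, voice: act}


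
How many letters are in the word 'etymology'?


Spell out 'etymology' and number each letter: e(1), t(2), y(3), m(4), o(5), l(6), o(7), g(8), y(9). Total: 9 letters.

9


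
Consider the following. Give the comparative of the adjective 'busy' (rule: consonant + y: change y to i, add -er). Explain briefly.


Apply comparative formation (consonant + y: change y to i, add -er): 'busy' -> 'busier'.

busier


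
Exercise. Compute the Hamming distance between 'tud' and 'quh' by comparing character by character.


Alignment:
Position 1: 't' vs 'q' = DIFFER
Position 2: 'u' vs 'u' = match
Position 3: 'd' vs 'h' = DIFFER
Total differences: 2

2


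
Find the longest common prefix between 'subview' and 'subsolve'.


Compare from the start: 3 characters match: 'sub'. Mismatch at position 4: 'v' vs 's'.

sub


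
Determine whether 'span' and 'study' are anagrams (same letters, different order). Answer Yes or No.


Sorted letters of 'span': 'anps'
Sorted letters of 'study': 'dstuy'
They do not match.

No


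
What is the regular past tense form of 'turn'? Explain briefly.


Apply rule: Add -ed. 'turn' becomes 'turned'.

turned


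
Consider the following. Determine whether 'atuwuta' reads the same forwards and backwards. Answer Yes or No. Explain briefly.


Forward: 'atuwuta'
Reversed: 'atuwuta'
They are identical.

Yes


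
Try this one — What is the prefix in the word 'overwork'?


The word 'overwork' = 'over' (prefix) + 'work' (root). The prefix is 'over'.

over


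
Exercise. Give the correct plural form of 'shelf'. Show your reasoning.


Apply rule: Change -f to -ves. 'shelf' becomes 'shelves'.

shelves


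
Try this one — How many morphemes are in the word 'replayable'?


Decomposition: re- (prefix) + play (root) + -able (suffix) = 3 morpheme(s)

3 morphemes


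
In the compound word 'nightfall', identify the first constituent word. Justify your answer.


Split 'nightfall' into 'night' + 'fall'. The first part is 'night'.

night


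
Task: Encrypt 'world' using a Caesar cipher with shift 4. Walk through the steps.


Shift each letter by 4: w -> a, o -> s, r -> v, l -> p, d -> h. Result: 'asvph'.

asvph


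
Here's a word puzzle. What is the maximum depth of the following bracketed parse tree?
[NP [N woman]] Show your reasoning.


Count bracket nesting levels:
'[' at pos 0: depth = 1
'[' at pos 4: depth = 2
Maximum depth reached: 2

2


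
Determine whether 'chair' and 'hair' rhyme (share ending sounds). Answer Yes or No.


Rime (stressed vowel + following sounds) of 'chair': -air = /ɛər/
Rime of 'hair': -air = /ɛər/
/ɛər/ and /ɛər/ are the same ending sound, so the words rhyme.

Yes


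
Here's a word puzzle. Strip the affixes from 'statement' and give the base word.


Remove suffix '-ment' from 'statement' to get root 'state'.

state


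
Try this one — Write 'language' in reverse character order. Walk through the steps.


Reverse 'language' character by character: 'egaugnal'.

egaugnal


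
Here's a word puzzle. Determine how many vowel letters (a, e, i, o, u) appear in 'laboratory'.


Vowels in 'laboratory': a, o, a, o = 4 vowels.

4


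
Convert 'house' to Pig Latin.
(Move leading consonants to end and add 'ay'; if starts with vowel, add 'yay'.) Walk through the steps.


'house': move consonant cluster 'h' to end and add 'ay': 'ousehay'.

ousehay


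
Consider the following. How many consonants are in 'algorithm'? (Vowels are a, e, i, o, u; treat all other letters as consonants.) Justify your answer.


Consonants in 'algorithm': l, g, r, t, h, m = 6 consonants.

6


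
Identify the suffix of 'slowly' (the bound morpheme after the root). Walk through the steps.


The word 'slowly' = 'slow' (root) + '-ly' (suffix). The suffix is '-ly'.

ly


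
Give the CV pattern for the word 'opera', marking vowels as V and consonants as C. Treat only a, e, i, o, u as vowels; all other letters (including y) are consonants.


Letter mapping: o = V, p = C, e = V, r = C, a = V.

VCVCV


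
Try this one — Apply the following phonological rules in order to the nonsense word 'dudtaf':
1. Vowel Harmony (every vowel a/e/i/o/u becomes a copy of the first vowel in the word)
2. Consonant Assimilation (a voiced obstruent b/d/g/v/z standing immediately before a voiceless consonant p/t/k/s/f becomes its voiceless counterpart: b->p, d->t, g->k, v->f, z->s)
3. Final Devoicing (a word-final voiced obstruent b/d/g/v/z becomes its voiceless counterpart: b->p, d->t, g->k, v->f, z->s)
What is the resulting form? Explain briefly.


Starting form: 'dudtaf'
Rule 1: Vowel Harmony: all vowels become 'u' (matching first vowel). 'dudtaf' -> 'dudtuf'
Rule 2: Consonant Assimilation: voiced obstruent before voiceless consonant becomes voiceless ('dt' -> 'tt'). 'dudtuf' -> 'duttuf'
Rule 3: Final Devoicing: final consonant 'f' is not one of the voiced obstruents b/d/g/v/z. No change.
Final form: 'duttuf'

duttuf


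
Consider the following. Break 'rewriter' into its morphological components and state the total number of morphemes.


Step 1: Identify prefix: 're' (meaning: again)
Step 2: Identify root: 'write'
Step 3: Identify suffix(es): 'er'
Decomposition: re- (prefix: again) + write (root) + -er (suffix: one who)
Total morphemes: 3

3 morphemes (re- (prefix: again) + write (root) + -er (suffix: one who))


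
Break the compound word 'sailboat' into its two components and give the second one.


Split 'sailboat' into 'sail' + 'boat'. The second part is 'boat'.

boat


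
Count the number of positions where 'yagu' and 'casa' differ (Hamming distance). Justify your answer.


Alignment:
Position 1: 'y' vs 'c' = DIFFER
Position 2: 'a' vs 'a' = match
Position 3: 'g' vs 's' = DIFFER
Position 4: 'u' vs 'a' = DIFFER
Total differences: 3

3


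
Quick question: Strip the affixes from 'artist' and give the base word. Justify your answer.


Remove suffix '-ist' from 'artist' to get root 'art'.

art


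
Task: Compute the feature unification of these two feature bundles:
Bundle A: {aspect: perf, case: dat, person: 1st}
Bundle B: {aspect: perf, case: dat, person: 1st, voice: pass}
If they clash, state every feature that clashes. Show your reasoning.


Compare features:
aspect: A=perf vs B=perf -> unified: perf
case: A=dat vs B=dat -> unified: dat
person: A=1st vs B=1st -> unified: 1st
voice: A=_ vs B=pass -> unified: pass
No clashes found.

Unified: {aspect: perf, case: dat, person: 1st, voice: pass}


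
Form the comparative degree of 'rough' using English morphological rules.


Apply comparative formation (add -er): 'rough' -> 'rougher'.

rougher


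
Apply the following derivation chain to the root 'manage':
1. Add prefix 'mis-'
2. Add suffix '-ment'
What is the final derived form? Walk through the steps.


Step 1: Add prefix 'mis-' to 'manage' = 'mismanage'
Step 2: Add suffix '-ment' to 'mismanage' = 'mismanagement'

mismanagement


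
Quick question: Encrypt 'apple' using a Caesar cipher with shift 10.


Shift each letter by 10: a -> k, p -> z, p -> z, l -> v, e -> o. Result: 'kzzvo'.

kzzvo


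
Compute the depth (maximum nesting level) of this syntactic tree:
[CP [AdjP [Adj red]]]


Count bracket nesting levels:
'[' at pos 0: depth = 1
'[' at pos 4: depth = 2
'[' at pos 10: depth = 3
Maximum depth reached: 3

3


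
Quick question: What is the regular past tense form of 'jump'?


Apply rule: Add -ed. 'jump' becomes 'jumped'.

jumped


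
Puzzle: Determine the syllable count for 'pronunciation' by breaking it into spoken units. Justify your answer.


Break 'pronunciation' into syllables: pro-nun-ci-a-tion -> pro | nun | ci | a | tion = 5 syllables

5 syllables


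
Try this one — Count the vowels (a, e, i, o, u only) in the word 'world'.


Vowels in 'world': o = 1 vowels.

1


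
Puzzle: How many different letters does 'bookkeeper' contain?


Unique letters in 'bookkeeper': {b, e, k, o, p, r} = 6 distinct letters.

6


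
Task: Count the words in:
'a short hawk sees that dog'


Split into words: a | short | hawk | sees | that | dog = 6 words.

6


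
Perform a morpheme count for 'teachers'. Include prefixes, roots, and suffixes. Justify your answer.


Decomposition: teach (root) + -er (suffix) + -s (plural) = 3 morpheme(s)

3 morphemes


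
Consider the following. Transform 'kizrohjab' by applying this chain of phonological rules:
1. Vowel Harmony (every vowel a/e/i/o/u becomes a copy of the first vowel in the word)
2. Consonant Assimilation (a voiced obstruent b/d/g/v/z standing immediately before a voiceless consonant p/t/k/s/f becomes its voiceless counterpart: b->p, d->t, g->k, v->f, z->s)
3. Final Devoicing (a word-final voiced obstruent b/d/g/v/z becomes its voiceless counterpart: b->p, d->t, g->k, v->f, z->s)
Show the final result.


Starting form: 'kizrohjab'
Rule 1: Vowel Harmony: all vowels become 'i' (matching first vowel). 'kizrohjab' -> 'kizrihjib'
Rule 2: Consonant Assimilation: no voiced obstruent (b/d/g/v/z) stands immediately before a voiceless consonant (p/t/k/s/f). No change.
Rule 3: Final Devoicing: word-final voiced obstruent 'b' becomes voiceless 'p'. 'kizrihjib' -> 'kizrihjip'
Final form: 'kizrihjip'

kizrihjip


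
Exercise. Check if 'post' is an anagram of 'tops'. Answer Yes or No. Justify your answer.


Sorted letters of 'post': 'opst'
Sorted letters of 'tops': 'opst'
They match.

Yes


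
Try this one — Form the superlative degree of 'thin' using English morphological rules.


Apply superlative formation (double final consonant, add -est): 'thin' -> 'thinnest'.

thinnest


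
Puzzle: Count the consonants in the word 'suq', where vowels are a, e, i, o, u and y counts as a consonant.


Consonants in 'suq': s, q = 2 consonants.

2


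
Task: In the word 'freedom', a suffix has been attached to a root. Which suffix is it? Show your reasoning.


The word 'freedom' = 'free' (root) + '-dom' (suffix). The suffix is '-dom'.

dom


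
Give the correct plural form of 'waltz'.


Apply rule: Add -es (sibilant/fricative ending). 'waltz' becomes 'waltzes'.

waltzes


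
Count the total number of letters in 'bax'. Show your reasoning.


Spell out 'bax' and number each letter: b(1), a(2), x(3). Total: 3 letters.

3


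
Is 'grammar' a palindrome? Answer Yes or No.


Forward: 'grammar'
Reversed: 'rammarg'
They differ.

No


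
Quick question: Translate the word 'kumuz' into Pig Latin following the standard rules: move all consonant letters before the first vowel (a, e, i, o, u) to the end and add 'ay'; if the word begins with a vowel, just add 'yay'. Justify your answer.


'kumuz': move consonant cluster 'k' to end and add 'ay': 'umuzkay'.

umuzkay


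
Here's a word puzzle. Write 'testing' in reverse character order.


Reverse 'testing' character by character: 'gnitset'.

gnitset


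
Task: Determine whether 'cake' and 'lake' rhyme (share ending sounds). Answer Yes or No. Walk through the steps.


Rime (stressed vowel + following sounds) of 'cake': -ake = /eɪk/
Rime of 'lake': -ake = /eɪk/
/eɪk/ and /eɪk/ are the same ending sound, so the words rhyme.

Yes


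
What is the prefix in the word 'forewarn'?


The word 'forewarn' = 'fore' (prefix) + 'warn' (root). The prefix is 'fore'.

fore


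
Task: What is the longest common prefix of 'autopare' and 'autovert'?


Compare from the start: 4 characters match: 'auto'. Mismatch at position 5: 'p' vs 'v'.

auto


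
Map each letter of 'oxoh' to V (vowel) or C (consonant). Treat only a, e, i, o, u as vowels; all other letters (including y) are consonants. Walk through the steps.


Letter mapping: o = V, x = C, o = V, h = C.

VCVC


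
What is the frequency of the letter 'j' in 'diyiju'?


Letter 'j' in 'diyiju': found at position(s) 5 = 1 occurrence(s).

1


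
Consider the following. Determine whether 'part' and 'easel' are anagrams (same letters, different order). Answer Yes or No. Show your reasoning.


Sorted letters of 'part': 'aprt'
Sorted letters of 'easel': 'aeels'
They do not match.

No


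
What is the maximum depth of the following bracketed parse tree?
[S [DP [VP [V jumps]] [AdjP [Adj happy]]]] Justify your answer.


Count bracket nesting levels:
'[' at pos 0: depth = 1
'[' at pos 3: depth = 2
'[' at pos 7: depth = 3
'[' at pos 11: depth = 4
'[' at pos 22: depth = 3
'[' at pos 28: depth = 4
Maximum depth reached: 4

4


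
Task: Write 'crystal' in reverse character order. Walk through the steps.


Reverse 'crystal' character by character: 'latsyrc'.

latsyrc


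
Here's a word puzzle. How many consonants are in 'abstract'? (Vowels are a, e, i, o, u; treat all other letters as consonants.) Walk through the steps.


Consonants in 'abstract': b, s, t, r, c, t = 6 consonants.

6


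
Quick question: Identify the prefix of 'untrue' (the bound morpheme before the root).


The word 'untrue' = 'un' (prefix) + 'true' (root). The prefix is 'un'.

un


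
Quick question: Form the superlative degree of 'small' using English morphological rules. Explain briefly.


Apply superlative formation (add -est): 'small' -> 'smallest'.

smallest


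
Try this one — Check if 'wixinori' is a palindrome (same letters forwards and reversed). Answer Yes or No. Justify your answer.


Forward: 'wixinori'
Reversed: 'ironixiw'
They differ.

No


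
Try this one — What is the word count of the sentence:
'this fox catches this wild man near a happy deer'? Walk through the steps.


Split into words: this | fox | catches | this | wild | man | near | a | happy | deer = 10 words.

10


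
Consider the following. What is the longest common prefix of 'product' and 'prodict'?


Compare from the start: 4 characters match: 'prod'. Mismatch at position 5: 'u' vs 'i'.

prod


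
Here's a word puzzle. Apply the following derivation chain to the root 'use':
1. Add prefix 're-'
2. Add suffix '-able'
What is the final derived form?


Step 1: Add prefix 're-' to 'use' = 'reuse'
Step 2: Add suffix '-able' to 'reuse' = 'reusable'

reusable


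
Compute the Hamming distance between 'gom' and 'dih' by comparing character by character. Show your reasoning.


Alignment:
Position 1: 'g' vs 'd' = DIFFER
Position 2: 'o' vs 'i' = DIFFER
Position 3: 'm' vs 'h' = DIFFER
Total differences: 3

3


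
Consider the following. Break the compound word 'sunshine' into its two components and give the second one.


Split 'sunshine' into 'sun' + 'shine'. The second part is 'shine'.

shine


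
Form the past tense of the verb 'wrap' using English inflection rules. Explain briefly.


Apply rule: Double final consonant and add -ed. 'wrap' becomes 'wrapped'.

wrapped


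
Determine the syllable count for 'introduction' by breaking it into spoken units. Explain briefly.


Break 'introduction' into syllables: in-tro-duc-tion -> in | tro | duc | tion = 4 syllables

4 syllables


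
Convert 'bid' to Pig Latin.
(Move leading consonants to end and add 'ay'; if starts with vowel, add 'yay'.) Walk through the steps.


'bid': move consonant cluster 'b' to end and add 'ay': 'idbay'.

idbay


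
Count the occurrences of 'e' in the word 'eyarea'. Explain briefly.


Letter 'e' in 'eyarea': found at position(s) 1, 5 = 2 occurrence(s).

2


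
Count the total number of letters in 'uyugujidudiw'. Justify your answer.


Spell out 'uyugujidudiw' and number each letter: u(1), y(2), u(3), g(4), u(5), j(6), i(7), d(8), u(9), d(10), i(11), w(12). Total: 12 letters.

12


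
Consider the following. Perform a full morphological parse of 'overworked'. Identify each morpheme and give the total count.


Step 1: Identify prefix: 'over' (meaning: excessively)
Step 2: Identify root: 'work'
Step 3: Identify suffix(es): 'ed'
Decomposition: over- (prefix: excessively) + work (root) + -ed (suffix: past)
Total morphemes: 3

3 morphemes (over- (prefix: excessively) + work (root) + -ed (suffix: past))


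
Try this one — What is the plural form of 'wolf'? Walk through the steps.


Apply rule: Change -f to -ves. 'wolf' becomes 'wolves'.

wolves


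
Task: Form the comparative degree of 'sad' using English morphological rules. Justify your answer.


Apply comparative formation (double final consonant, add -er): 'sad' -> 'sadder'.

sadder


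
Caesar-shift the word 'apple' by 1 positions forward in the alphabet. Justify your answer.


Shift each letter by 1: a -> b, p -> q, p -> q, l -> m, e -> f. Result: 'bqqmf'.

bqqmf


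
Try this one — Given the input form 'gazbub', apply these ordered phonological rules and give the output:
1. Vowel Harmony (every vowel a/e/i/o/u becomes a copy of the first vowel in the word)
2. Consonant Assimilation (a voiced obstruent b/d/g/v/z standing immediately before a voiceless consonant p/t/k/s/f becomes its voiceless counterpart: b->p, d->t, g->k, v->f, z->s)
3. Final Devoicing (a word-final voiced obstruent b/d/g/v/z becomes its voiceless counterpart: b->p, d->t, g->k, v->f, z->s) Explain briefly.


Starting form: 'gazbub'
Rule 1: Vowel Harmony: all vowels become 'a' (matching first vowel). 'gazbub' -> 'gazbab'
Rule 2: Consonant Assimilation: no voiced obstruent (b/d/g/v/z) stands immediately before a voiceless consonant (p/t/k/s/f). No change.
Rule 3: Final Devoicing: word-final voiced obstruent 'b' becomes voiceless 'p'. 'gazbab' -> 'gazbap'
Final form: 'gazbap'

gazbap


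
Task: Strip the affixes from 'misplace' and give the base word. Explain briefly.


Remove prefix 'mis' from 'misplace' to get root 'place'.

place


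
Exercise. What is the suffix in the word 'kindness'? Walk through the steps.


The word 'kindness' = 'kind' (root) + '-ness' (suffix). The suffix is '-ness'.

ness


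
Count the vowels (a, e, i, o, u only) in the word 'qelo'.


Vowels in 'qelo': e, o = 2 vowels.

2


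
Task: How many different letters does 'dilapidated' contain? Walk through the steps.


Unique letters in 'dilapidated': {a, d, e, i, l, p, t} = 7 distinct letters.

7


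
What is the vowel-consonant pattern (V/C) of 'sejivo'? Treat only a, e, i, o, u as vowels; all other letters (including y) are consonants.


Letter mapping: s = C, e = V, j = C, i = V, v = C, o = V.

CVCVCV


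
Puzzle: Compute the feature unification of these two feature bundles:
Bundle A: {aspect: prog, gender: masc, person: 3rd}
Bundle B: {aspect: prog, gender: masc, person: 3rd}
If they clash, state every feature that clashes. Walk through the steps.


Compare features:
aspect: A=prog vs B=prog -> unified: prog
gender: A=masc vs B=masc -> unified: masc
person: A=3rd vs B=3rd -> unified: 3rd
No clashes found.

Unified: {aspect: prog, gender: masc, person: 3rd}


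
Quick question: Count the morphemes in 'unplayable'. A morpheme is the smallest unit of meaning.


Decomposition: un- (prefix) + play (root) + -able (suffix) = 3 morpheme(s)

3 morphemes


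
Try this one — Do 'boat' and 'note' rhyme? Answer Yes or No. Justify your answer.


Rime (stressed vowel + following sounds) of 'boat': -oat = /oʊt/
Rime of 'note': -ote = /oʊt/
/oʊt/ and /oʊt/ are the same ending sound, so the words rhyme.

Yes


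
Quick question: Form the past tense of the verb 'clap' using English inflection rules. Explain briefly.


Apply rule: Double final consonant and add -ed. 'clap' becomes 'clapped'.

clapped


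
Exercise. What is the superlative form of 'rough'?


Apply superlative formation (add -est): 'rough' -> 'roughest'.

roughest


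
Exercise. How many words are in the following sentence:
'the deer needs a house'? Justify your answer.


Split into words: the | deer | needs | a | house = 5 words.

5


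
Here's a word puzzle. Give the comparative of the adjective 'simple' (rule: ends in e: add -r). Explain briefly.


Apply comparative formation (ends in e: add -r): 'simple' -> 'simpler'.

simpler


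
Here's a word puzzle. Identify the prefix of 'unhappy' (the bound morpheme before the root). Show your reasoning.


The word 'unhappy' = 'un' (prefix) + 'happy' (root). The prefix is 'un'.

un


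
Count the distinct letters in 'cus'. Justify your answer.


Unique letters in 'cus': {c, s, u} = 3 distinct letters.

3


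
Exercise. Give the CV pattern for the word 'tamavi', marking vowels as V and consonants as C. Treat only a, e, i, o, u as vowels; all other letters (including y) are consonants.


Letter mapping: t = C, a = V, m = C, a = V, v = C, i = V.

CVCVCV


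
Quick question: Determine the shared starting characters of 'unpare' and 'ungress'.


Compare from the start: 2 characters match: 'un'. Mismatch at position 3: 'p' vs 'g'.

un


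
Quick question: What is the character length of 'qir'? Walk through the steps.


Spell out 'qir' and number each letter: q(1), i(2), r(3). Total: 3 letters.

3


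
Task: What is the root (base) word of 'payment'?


Remove suffix '-ment' from 'payment' to get root 'pay'.

pay


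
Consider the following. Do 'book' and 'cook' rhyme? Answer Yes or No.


Rime (stressed vowel + following sounds) of 'book': -ook = /ʊk/
Rime of 'cook': -ook = /ʊk/
/ʊk/ and /ʊk/ are the same ending sound, so the words rhyme.

Yes


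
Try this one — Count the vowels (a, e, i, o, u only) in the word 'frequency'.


Vowels in 'frequency': e, u, e = 3 vowels.

3


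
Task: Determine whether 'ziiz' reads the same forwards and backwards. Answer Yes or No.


Forward: 'ziiz'
Reversed: 'ziiz'
They are identical.

Yes


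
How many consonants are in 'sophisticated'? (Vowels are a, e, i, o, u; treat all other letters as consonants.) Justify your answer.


Consonants in 'sophisticated': s, p, h, s, t, c, t, d = 8 consonants.

8


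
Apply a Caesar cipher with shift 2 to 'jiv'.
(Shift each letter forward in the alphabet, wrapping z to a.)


Shift each letter by 2: j -> l, i -> k, v -> x. Result: 'lkx'.

lkx


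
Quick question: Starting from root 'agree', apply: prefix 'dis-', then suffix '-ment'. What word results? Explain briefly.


Step 1: Add prefix 'dis-' to 'agree' = 'disagree'
Step 2: Add suffix '-ment' to 'disagree' = 'disagreement'

disagreement


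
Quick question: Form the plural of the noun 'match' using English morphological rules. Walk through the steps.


Apply rule: Add -es (sibilant/fricative ending). 'match' becomes 'matches'.

matches


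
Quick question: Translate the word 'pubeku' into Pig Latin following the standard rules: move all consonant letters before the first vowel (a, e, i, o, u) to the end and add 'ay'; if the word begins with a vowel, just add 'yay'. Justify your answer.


'pubeku': move consonant cluster 'p' to end and add 'ay': 'ubekupay'.

ubekupay


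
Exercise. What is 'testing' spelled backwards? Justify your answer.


Reverse 'testing' character by character: 'gnitset'.

gnitset


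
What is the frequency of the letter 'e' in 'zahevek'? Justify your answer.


Letter 'e' in 'zahevek': found at position(s) 4, 6 = 2 occurrence(s).

2


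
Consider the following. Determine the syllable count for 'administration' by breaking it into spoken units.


Break 'administration' into syllables: ad-min-is-tra-tion -> ad | min | is | tra | tion = 5 syllables

5 syllables


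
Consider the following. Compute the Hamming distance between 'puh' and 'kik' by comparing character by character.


Alignment:
Position 1: 'p' vs 'k' = DIFFER
Position 2: 'u' vs 'i' = DIFFER
Position 3: 'h' vs 'k' = DIFFER
Total differences: 3

3


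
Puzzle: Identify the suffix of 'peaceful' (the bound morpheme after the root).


The word 'peaceful' = 'peace' (root) + '-ful' (suffix). The suffix is '-ful'.

ful


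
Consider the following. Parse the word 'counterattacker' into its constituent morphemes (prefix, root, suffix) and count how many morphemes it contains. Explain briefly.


Step 1: Identify prefix: 'counter' (meaning: against)
Step 2: Identify root: 'attack'
Step 3: Identify suffix(es): 'er'
Decomposition: counter- (prefix: against) + attack (root) + -er (suffix: one who)
Total morphemes: 3

3 morphemes (counter- (prefix: against) + attack (root) + -er (suffix: one who))


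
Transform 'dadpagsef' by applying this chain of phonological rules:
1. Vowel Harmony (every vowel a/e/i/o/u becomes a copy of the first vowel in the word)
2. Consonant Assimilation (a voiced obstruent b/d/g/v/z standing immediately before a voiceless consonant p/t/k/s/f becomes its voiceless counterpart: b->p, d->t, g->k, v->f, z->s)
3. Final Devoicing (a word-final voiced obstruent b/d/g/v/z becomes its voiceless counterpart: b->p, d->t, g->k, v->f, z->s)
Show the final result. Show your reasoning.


Starting form: 'dadpagsef'
Rule 1: Vowel Harmony: all vowels become 'a' (matching first vowel). 'dadpagsef' -> 'dadpagsaf'
Rule 2: Consonant Assimilation: voiced obstruent before voiceless consonant becomes voiceless ('dp' -> 'tp', 'gs' -> 'ks'). 'dadpagsaf' -> 'datpaksaf'
Rule 3: Final Devoicing: final consonant 'f' is not one of the voiced obstruents b/d/g/v/z. No change.
Final form: 'datpaksaf'

datpaksaf


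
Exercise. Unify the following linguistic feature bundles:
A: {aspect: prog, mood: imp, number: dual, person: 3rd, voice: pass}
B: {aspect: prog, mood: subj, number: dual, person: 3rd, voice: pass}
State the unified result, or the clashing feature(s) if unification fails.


Compare features:
aspect: A=prog vs B=prog -> unified: prog
mood: A=imp vs B=subj -> CLASH
number: A=dual vs B=dual -> unified: dual
person: A=3rd vs B=3rd -> unified: 3rd
voice: A=pass vs B=pass -> unified: pass
Clash detected on feature 'mood' (imp vs subj); unification fails.

CLASH on 'mood' (imp vs subj)


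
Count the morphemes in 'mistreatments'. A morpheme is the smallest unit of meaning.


Decomposition: mis- (prefix) + treat (root) + -ment (suffix) + -s (plural) = 4 morpheme(s)

4 morphemes


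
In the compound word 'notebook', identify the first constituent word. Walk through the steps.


Split 'notebook' into 'note' + 'book'. The first part is 'note'.

note


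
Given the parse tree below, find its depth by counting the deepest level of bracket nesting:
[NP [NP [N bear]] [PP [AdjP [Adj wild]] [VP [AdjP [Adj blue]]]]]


Count bracket nesting levels:
'[' at pos 0: depth = 1
'[' at pos 4: depth = 2
'[' at pos 8: depth = 3
'[' at pos 18: depth = 2
'[' at pos 22: depth = 3
'[' at pos 28: depth = 4
'[' at pos 40: depth = 3
'[' at pos 44: depth = 4
'[' at pos 50: depth = 5
Maximum depth reached: 5

5


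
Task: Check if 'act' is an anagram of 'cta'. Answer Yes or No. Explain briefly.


Sorted letters of 'act': 'act'
Sorted letters of 'cta': 'act'
They match.

Yes


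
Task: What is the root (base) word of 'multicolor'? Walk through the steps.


Remove prefix 'multi' from 'multicolor' to get root 'color'.

color


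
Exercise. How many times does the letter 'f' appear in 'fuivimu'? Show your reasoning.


Letter 'f' in 'fuivimu': found at position(s) 1 = 1 occurrence(s).

1


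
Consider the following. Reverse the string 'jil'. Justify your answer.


Reverse 'jil' character by character: 'lij'.

lij


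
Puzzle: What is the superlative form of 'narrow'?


Apply superlative formation (add -est): 'narrow' -> 'narrowest'.

narrowest


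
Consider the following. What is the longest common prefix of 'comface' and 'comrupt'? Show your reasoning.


Compare from the start: 3 characters match: 'com'. Mismatch at position 4: 'f' vs 'r'.

com


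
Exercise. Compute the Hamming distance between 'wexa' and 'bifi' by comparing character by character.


Alignment:
Position 1: 'w' vs 'b' = DIFFER
Position 2: 'e' vs 'i' = DIFFER
Position 3: 'x' vs 'f' = DIFFER
Position 4: 'a' vs 'i' = DIFFER
Total differences: 4

4


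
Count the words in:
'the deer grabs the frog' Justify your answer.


Split into words: the | deer | grabs | the | frog = 5 words.

5


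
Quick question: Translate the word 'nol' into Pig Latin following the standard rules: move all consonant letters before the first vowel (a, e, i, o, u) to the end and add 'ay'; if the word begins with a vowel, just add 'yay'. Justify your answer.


'nol': move consonant cluster 'n' to end and add 'ay': 'olnay'.

olnay


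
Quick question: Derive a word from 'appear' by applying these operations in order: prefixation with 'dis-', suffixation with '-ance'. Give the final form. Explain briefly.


Step 1: Add prefix 'dis-' to 'appear' = 'disappear'
Step 2: Add suffix '-ance' to 'disappear' = 'disappearance'

disappearance


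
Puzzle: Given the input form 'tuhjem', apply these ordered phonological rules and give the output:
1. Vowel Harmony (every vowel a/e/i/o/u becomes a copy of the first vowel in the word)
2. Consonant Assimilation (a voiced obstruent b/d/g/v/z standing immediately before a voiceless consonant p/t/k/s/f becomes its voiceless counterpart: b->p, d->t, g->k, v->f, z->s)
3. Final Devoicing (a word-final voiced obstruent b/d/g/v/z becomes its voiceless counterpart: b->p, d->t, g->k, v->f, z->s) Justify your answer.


Starting form: 'tuhjem'
Rule 1: Vowel Harmony: all vowels become 'u' (matching first vowel). 'tuhjem' -> 'tuhjum'
Rule 2: Consonant Assimilation: no voiced obstruent (b/d/g/v/z) stands immediately before a voiceless consonant (p/t/k/s/f). No change.
Rule 3: Final Devoicing: final consonant 'm' is not one of the voiced obstruents b/d/g/v/z. No change.
Final form: 'tuhjum'

tuhjum


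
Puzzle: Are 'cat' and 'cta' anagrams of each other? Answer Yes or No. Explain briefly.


Sorted letters of 'cat': 'act'
Sorted letters of 'cta': 'act'
They match.

Yes


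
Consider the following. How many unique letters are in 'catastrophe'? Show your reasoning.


Unique letters in 'catastrophe': {a, c, e, h, o, p, r, s, t} = 9 distinct letters.

9


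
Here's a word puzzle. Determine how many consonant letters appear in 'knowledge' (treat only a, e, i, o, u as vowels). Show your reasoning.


Consonants in 'knowledge': k, n, w, l, d, g = 6 consonants.

6


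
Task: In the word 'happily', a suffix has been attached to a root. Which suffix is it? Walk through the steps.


The word 'happily' = 'happy' (root) + '-ly' (suffix). The suffix is '-ly'.

ly


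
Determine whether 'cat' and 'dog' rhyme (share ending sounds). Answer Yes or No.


Rime (stressed vowel + following sounds) of 'cat': -at = /æt/
Rime of 'dog': -og = /ɒg/
/æt/ and /ɒg/ are different ending sounds, so the words do not rhyme.

No


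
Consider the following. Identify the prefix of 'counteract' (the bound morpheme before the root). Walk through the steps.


The word 'counteract' = 'counter' (prefix) + 'act' (root). The prefix is 'counter'.

counter


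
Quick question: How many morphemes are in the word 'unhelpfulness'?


Decomposition: un- (prefix) + help (root) + -ful (suffix) + -ness (suffix) = 4 morpheme(s)

4 morphemes


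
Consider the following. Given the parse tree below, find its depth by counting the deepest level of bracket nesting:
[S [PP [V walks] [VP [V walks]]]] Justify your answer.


Count bracket nesting levels:
'[' at pos 0: depth = 1
'[' at pos 3: depth = 2
'[' at pos 7: depth = 3
'[' at pos 17: depth = 3
'[' at pos 21: depth = 4
Maximum depth reached: 4

4


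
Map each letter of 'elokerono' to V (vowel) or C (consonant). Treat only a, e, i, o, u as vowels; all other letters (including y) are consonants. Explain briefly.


Letter mapping: e = V, l = C, o = V, k = C, e = V, r = C, o = V, n = C, o = V.

VCVCVCVCV


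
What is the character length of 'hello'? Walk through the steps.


Spell out 'hello' and number each letter: h(1), e(2), l(3), l(4), o(5). Total: 5 letters.

5


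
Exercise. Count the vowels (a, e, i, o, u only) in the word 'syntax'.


Vowels in 'syntax': a = 1 vowels.

1


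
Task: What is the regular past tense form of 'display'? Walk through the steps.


Apply rule: Add -ed. 'display' becomes 'displayed'.

displayed


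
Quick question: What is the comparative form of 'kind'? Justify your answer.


Apply comparative formation (add -er): 'kind' -> 'kinder'.

kinder


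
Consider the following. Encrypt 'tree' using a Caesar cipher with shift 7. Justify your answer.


Shift each letter by 7: t -> a, r -> y, e -> l, e -> l. Result: 'ayll'.

ayll


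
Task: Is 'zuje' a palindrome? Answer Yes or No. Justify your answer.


Forward: 'zuje'
Reversed: 'ejuz'
They differ.

No


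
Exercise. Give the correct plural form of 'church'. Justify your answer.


Apply rule: Add -es (sibilant/fricative ending). 'church' becomes 'churches'.

churches
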